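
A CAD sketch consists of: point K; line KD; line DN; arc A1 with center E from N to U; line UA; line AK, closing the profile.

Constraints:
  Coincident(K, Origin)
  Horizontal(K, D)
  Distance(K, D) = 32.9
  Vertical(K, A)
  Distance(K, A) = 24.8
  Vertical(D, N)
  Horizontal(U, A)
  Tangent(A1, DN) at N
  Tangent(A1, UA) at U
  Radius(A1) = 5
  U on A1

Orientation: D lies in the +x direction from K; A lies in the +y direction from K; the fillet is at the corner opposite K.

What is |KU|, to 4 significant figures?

37.33

K is at the origin; K and D share the same y with |KD| = 32.9 and D on the +x side, so D = (32.90, 0.000). K and A share the same x with |KA| = 24.8 and A on the +y side, so A = (0.000, 24.80). The virtual corner opposite K is at (32.90, 24.80). A1 meets DN tangentially, so EN is at right angles to DN and the tangent condition forces EU to be normal to UA, with radius 5.0, so the center E sits 5.0 in from both sides at E = (27.90, 19.80). That places the tangent points at N = (32.90, 19.80) on DN and U = (27.90, 24.80) on UA. Then |KU| = |U − K| = 37.33.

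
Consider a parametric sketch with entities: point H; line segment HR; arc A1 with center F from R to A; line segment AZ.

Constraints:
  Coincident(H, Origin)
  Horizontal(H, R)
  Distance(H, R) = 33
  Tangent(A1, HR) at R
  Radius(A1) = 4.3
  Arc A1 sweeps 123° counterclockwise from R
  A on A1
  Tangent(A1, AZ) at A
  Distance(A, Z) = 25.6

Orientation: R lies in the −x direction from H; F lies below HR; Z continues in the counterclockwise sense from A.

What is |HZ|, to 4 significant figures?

36.11

On A1, R sits at bearing 90° from F; a 123° counterclockwise sweep puts A at bearing 213°, so A = F + 4.3·(cos 213°, sin 213°) = (-36.61, -6.642). Tangency of A1 to AZ means the radius FA is perpendicular to AZ, so AZ runs along (−sin 213°, cos 213°); with |AZ| = 25.6, Z = (-22.66, -28.11). Then |HZ| = |Z − H| = 36.11.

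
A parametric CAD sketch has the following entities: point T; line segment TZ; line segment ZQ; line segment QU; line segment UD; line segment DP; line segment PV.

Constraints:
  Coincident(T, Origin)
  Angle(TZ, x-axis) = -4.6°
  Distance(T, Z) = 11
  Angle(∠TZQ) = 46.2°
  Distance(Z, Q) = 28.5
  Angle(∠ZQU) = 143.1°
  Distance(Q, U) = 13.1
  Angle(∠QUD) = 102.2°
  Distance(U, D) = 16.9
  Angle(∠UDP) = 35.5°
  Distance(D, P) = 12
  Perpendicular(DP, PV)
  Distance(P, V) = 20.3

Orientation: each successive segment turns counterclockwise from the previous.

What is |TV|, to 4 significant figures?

41.99

T is at the origin; TZ runs at -4.6° with length 11.0, so Z = (10.96, -0.8822). ∠TZQ = 46.2° gives ZQ at 129.2° from the x-axis; with |ZQ| = 28.5, Q = (-7.048, 21.20). ∠ZQU = 143.1° gives QU at 166.1° from the x-axis; with |QU| = 13.1, U = (-19.76, 24.35). ∠QUD = 102.2° gives UD at -116.1° from the x-axis; with |UD| = 16.9, D = (-27.20, 9.174). ∠UDP = 35.5° gives DP at 28.40° from the x-axis; with |DP| = 12.0, P = (-16.64, 14.88). DP is perpendicular to PV, so PV runs at 118.4°; with |PV| = 20.3, V = (-26.30, 32.74). Then |TV| = |V − T| = 41.99.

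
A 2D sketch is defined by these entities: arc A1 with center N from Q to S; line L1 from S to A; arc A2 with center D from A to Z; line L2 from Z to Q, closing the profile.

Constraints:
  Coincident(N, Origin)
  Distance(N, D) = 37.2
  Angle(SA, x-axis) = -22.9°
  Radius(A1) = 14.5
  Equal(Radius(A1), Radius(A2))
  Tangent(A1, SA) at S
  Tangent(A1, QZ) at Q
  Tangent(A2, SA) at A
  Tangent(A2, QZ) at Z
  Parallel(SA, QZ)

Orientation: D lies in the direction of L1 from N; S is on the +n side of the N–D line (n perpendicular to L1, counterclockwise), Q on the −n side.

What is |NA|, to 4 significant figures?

39.93

The slot axis is L1's direction at -22.9°, so u = (cos -22.9°, sin -22.9°) = (0.9212, -0.3891) and n = (−sin -22.9°, cos -22.9°) = (0.3891, 0.9212). N is at the origin and D lies 37.2 along u from N, so D = 37.2·u = (34.27, -14.48). Tangency of A1 to both parallel lines with radius 14.5 puts S and Q at N ± 14.5·n: S = (5.642, 13.36), Q = (-5.642, -13.36). Equal radii place A and Z the same way about D: A = D + 14.5·n = (39.91, -1.118), Z = D − 14.5·n = (28.63, -27.83). Then |NA| = |A − N| = 39.93.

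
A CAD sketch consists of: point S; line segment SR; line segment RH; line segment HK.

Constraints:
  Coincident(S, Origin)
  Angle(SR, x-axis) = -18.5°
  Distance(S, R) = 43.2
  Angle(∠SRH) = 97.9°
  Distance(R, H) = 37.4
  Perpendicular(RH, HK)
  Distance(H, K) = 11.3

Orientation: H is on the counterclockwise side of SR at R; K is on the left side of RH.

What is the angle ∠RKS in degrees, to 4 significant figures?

52.81°

S is at the origin; SR runs at -18.5° with length 43.2, so R = 43.2·(cos -18.5°, sin -18.5°) = (40.97, -13.71). ∠SRH = 97.9°, so RH runs at -18.5° + (180° − 97.9°) = 63.60° from the x-axis; with |RH| = 37.4, H = R + 37.4·(cos 63.60°, sin 63.60°) = (57.60, 19.79). RH ⟂ HK; with |HK| = 11.3 on the left of RH, K = H + 11.3·(-0.8957, 0.4446) = (47.48, 24.82). Then cos ∠RKS = KR·KS / (|KR||KS|), giving 52.81°.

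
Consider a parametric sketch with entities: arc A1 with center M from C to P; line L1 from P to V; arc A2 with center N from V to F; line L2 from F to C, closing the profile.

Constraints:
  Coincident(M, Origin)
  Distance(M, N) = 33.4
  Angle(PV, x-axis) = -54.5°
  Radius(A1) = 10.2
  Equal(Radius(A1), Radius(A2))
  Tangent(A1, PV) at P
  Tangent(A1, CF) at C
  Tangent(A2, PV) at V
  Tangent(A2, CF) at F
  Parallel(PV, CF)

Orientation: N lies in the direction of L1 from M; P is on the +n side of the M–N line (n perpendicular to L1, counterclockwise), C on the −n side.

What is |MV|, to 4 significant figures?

34.92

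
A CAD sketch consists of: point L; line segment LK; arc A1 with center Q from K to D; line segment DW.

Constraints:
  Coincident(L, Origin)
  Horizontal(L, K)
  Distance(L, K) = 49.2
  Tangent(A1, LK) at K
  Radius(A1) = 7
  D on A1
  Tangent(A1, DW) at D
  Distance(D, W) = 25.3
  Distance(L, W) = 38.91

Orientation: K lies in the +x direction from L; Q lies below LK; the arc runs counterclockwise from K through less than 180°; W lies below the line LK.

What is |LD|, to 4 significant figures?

43.37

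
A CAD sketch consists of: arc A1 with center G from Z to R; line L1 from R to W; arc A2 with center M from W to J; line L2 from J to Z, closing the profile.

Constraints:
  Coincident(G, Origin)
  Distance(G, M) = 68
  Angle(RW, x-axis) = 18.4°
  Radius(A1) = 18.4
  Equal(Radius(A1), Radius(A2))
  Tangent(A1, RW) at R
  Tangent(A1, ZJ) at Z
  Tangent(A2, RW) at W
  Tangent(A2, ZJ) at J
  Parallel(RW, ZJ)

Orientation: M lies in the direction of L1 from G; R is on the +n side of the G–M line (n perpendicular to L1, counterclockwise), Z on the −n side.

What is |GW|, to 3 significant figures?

70.4

Tangency of A1 to both parallel lines with radius 18.4 puts R and Z at G ± 18.4·n: R = (-5.81, 17.5), Z = (5.81, -17.5). Equal radii place W and J the same way about M: W = M + 18.4·n = (58.7, 38.9), J = M − 18.4·n = (70.3, 4.00). Then |GW| = |W − G| = 70.4.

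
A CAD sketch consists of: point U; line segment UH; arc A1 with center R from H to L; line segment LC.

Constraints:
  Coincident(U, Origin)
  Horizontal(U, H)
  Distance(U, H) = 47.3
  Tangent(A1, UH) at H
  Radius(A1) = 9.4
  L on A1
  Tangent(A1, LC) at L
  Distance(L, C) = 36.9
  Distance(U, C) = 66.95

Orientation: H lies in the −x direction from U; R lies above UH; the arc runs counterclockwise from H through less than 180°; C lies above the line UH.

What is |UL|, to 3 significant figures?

39.9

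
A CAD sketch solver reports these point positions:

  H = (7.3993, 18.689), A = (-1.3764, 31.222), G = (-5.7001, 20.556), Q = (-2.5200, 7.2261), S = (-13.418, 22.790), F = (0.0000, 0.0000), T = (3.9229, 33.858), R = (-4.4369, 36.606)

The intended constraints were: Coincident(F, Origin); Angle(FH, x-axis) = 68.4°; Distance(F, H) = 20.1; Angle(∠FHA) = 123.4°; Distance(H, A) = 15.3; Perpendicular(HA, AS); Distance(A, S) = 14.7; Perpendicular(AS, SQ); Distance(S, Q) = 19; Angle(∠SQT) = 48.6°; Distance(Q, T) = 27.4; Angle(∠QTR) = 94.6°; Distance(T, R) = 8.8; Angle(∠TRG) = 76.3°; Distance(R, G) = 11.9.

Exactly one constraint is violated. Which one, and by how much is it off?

Distance(R, G) = 11.9 — off by 4.20.

F = (0.00, 0.00) ✓; FH at 68.40° ✓; |FH| = 20.10 ✓; ∠FHA = 123.4° ✓; |HA| = 15.30 ✓; ∠(HA, AS) = 90.00° ✓; |AS| = 14.70 ✓; ∠(AS, SQ) = 90.00° ✓; |SQ| = 19.00 ✓; ∠SQT = 48.60° ✓; |QT| = 27.40 ✓; ∠QTR = 94.60° ✓; |TR| = 8.800 ✓; ∠TRG = 76.30° ✓; |RG| = 16.10 ✗.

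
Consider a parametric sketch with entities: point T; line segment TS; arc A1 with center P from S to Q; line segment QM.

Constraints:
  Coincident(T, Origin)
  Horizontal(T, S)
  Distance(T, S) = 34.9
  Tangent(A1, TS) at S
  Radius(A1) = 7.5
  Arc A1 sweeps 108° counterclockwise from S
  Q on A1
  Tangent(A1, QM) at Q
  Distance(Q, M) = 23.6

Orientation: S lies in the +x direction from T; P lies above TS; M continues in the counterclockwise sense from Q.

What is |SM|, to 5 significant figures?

32.263

T is at the origin; TS is horizontal with |TS| = 34.9 and S on the +x side, so S = (34.900, 0.0000). Since A1 is tangent to TS there, PS ⟂ TS, so P = S + (0, 7.5) = (34.900, 7.5000). On A1, S sits at bearing -90° from P; a 108° counterclockwise sweep puts Q at bearing 18°, so Q = P + 7.5·(cos 18°, sin 18°) = (42.033, 9.8176). Since A1 is tangent to QM there, PQ ⟂ QM, so QM runs along (−sin 18°, cos 18°); with |QM| = 23.6, M = (34.740, 32.263). Then |SM| = |M − S| = 32.263.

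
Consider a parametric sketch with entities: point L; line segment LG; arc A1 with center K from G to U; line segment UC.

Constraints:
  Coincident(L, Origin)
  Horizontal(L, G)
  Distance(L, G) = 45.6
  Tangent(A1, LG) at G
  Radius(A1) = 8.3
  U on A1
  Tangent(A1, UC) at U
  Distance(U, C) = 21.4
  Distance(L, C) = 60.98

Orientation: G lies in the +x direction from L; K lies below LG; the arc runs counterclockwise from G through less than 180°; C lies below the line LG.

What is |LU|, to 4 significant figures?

41.57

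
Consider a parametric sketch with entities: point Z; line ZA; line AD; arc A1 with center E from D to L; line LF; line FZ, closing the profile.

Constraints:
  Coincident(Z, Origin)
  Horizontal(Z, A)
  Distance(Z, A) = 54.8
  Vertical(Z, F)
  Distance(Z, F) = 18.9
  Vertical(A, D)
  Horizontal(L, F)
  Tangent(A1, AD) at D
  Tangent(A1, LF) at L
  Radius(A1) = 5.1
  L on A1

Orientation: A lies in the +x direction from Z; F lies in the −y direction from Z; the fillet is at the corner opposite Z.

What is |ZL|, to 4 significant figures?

53.17

Z is at the origin; ZA is horizontal with |ZA| = 54.8 and A on the +x side, so A = (54.80, 0.000). ZF is vertical with |ZF| = 18.9 and F on the −y side, so F = (0.000, -18.90). The virtual corner opposite Z is at (54.80, -18.90). Tangency of A1 to AD means the radius ED is perpendicular to AD and since A1 is tangent to LF there, EL ⟂ LF, with radius 5.1, so the center E sits 5.1 in from both sides at E = (49.70, -13.80). That places the tangent points at D = (54.80, -13.80) on AD and L = (49.70, -18.90) on LF. Then |ZL| = |L − Z| = 53.17.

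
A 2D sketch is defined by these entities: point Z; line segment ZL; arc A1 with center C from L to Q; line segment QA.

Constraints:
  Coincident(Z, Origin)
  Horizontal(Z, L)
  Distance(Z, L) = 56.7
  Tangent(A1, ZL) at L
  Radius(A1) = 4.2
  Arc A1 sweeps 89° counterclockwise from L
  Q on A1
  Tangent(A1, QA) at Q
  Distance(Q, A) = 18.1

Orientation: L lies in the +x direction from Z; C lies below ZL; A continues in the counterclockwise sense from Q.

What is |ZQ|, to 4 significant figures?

52.66

The tangent condition forces CL to be normal to ZL, so C = L + (0, -4.2) = (56.70, -4.200). On A1, L sits at bearing 90° from C; an 89° counterclockwise sweep puts Q at bearing 179°, so Q = C + 4.2·(cos 179°, sin 179°) = (52.50, -4.127). Then |ZQ| = |Q − Z| = 52.66.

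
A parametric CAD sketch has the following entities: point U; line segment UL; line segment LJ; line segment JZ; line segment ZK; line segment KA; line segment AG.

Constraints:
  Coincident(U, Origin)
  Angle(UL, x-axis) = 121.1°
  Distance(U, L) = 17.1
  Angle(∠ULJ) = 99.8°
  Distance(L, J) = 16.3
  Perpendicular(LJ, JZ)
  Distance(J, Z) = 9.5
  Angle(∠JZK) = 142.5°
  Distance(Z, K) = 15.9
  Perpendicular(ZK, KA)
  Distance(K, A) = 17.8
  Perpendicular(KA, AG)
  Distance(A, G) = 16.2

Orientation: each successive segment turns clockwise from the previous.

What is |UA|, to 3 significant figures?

7.22

U is at the origin; UL runs at 121.1° with length 17.1, so L = (-8.83, 14.6). ∠ULJ = 99.8° gives LJ at 40.9° from the x-axis; with |LJ| = 16.3, J = (3.49, 25.3). The perpendicularity gives JZ at right angles to LJ, so JZ runs at -49.1°; with |JZ| = 9.5, Z = (9.71, 18.1). ∠JZK = 142.5° gives ZK at -86.6° from the x-axis; with |ZK| = 15.9, K = (10.7, 2.26). ZK is perpendicular to KA, so KA runs at -177°; with |KA| = 17.8, A = (-7.12, 1.21). Then |UA| = |A − U| = 7.22.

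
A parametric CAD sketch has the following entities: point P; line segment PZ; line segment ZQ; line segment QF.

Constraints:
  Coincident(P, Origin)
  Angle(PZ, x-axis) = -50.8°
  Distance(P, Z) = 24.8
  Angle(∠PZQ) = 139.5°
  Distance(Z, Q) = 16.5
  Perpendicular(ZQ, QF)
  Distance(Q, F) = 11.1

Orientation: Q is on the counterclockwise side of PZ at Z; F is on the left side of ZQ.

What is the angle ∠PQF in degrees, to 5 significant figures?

65.510°

P is at the origin; PZ runs at -50.8° with length 24.8, so Z = 24.8·(cos -50.8°, sin -50.8°) = (15.674, -19.219). ∠PZQ = 139.5°, so ZQ runs at -50.8° + (180° − 139.5°) = -10.300° from the x-axis; with |ZQ| = 16.5, Q = Z + 16.5·(cos -10.300°, sin -10.300°) = (31.908, -22.169). The perpendicularity gives QF at right angles to ZQ; with |QF| = 11.1 on the left of ZQ, F = Q + 11.1·(0.17880, 0.98389) = (33.893, -11.248). Then cos ∠PQF = QP·QF / (|QP||QF|), giving 65.510°.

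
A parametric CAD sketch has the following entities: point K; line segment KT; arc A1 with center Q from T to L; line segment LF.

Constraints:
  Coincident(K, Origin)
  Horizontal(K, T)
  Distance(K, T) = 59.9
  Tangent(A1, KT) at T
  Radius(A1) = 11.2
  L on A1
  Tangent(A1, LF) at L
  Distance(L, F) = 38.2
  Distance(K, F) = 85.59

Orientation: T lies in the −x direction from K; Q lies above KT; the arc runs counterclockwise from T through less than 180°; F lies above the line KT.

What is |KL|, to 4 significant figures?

53.00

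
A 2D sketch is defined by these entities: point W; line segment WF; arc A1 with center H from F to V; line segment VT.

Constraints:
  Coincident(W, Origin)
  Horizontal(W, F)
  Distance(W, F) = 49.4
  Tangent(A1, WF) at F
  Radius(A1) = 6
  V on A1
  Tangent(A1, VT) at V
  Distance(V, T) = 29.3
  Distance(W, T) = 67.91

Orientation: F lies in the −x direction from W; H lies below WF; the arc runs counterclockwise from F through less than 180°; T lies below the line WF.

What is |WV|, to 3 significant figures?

55.6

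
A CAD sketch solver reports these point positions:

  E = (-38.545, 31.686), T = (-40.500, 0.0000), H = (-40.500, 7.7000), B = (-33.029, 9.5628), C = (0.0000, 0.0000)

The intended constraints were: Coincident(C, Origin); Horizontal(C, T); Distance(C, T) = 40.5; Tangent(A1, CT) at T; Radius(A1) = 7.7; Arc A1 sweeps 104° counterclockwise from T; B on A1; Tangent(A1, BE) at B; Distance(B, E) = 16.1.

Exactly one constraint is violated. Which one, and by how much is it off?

Distance(B, E) = 16.1 — off by 6.70.

C = (0.00, 0.00) ✓; C.y = 0.00, T.y = 0.00 ✓; |CT| = 40.50 ✓; ∠(HT, TC) = 90.00° ✓; |HT| = 7.700 ✓; bearing(H→B) − bearing(H→T) = 104.0° ✓; |HB| = 7.700 ✓; ∠(HB, BE) = 90.00° ✓; |BE| = 22.80 ✗.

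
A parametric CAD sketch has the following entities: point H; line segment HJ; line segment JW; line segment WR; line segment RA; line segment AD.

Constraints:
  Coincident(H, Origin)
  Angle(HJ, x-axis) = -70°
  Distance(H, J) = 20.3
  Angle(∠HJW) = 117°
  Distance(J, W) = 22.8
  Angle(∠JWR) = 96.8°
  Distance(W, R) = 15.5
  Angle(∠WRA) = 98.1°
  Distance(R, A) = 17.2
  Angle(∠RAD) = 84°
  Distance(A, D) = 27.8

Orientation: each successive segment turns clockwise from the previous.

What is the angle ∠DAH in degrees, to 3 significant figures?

75.4°

H is at the origin; HJ runs at -70.0° with length 20.3, so J = (6.94, -19.1). ∠HJW = 117.0° gives JW at -133° from the x-axis; with |JW| = 22.8, W = (-8.61, -35.8). ∠JWR = 96.8° gives WR at 144° from the x-axis; with |WR| = 15.5, R = (-21.1, -26.6). ∠WRA = 98.1° gives RA at 61.9° from the x-axis; with |RA| = 17.2, A = (-13.0, -11.4). ∠RAD = 84.0° gives AD at -34.1° from the x-axis; with |AD| = 27.8, D = (10.0, -27.0). Then cos ∠DAH = AD·AH / (|AD||AH|), giving 75.4°.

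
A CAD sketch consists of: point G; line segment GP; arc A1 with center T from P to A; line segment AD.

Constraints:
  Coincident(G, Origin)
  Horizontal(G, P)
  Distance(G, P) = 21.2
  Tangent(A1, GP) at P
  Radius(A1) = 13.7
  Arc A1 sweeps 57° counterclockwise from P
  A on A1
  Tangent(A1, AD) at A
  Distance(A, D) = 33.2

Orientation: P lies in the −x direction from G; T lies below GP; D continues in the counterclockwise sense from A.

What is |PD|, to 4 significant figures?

45.12

G is at the origin; G and P share the same y with |GP| = 21.2 and P on the −x side, so P = (-21.20, 0.000). Tangency of A1 to GP means the radius TP is perpendicular to GP, so T = P + (0, -13.7) = (-21.20, -13.70). On A1, P sits at bearing 90° from T; a 57° counterclockwise sweep puts A at bearing 147°, so A = T + 13.7·(cos 147°, sin 147°) = (-32.69, -6.238). Since A1 is tangent to AD there, TA ⟂ AD, so AD runs along (−sin 147°, cos 147°); with |AD| = 33.2, D = (-50.77, -34.08). Then |PD| = |D − P| = 45.12.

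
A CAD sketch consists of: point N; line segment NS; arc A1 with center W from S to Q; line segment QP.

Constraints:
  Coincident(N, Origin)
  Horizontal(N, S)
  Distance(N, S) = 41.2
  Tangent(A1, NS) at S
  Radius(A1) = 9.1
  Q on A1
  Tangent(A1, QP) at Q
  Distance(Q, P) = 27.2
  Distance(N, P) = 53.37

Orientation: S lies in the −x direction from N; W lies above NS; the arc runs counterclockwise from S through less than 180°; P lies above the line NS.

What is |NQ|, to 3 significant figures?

34.1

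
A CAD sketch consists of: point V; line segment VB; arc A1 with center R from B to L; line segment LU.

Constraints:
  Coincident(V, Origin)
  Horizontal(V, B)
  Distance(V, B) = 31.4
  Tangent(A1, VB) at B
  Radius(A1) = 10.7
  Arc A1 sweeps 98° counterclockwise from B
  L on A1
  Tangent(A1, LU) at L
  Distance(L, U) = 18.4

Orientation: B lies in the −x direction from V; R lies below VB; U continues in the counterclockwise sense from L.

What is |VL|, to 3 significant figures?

43.7

Tangency of A1 to VB means the radius RB is perpendicular to VB, so R = B + (0, -10.7) = (-31.4, -10.7). On A1, B sits at bearing 90° from R; a 98° counterclockwise sweep puts L at bearing 188°, so L = R + 10.7·(cos 188°, sin 188°) = (-42.0, -12.2). Then |VL| = |L − V| = 43.7.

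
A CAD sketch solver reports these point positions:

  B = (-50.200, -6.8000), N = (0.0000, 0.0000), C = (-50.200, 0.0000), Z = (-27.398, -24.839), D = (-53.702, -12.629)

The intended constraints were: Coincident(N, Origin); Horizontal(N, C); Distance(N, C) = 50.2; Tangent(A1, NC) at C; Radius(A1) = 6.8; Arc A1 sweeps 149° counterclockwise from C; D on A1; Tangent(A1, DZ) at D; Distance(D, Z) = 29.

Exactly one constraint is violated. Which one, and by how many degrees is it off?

Tangent(A1, DZ) at D — off by 6.10°.

N = (0.00, 0.00) ✓; N.y = 0.00, C.y = 0.00 ✓; |NC| = 50.20 ✓; ∠(BC, CN) = 90.00° ✓; |BC| = 6.800 ✓; bearing(B→D) − bearing(B→C) = 149.0° ✓; |BD| = 6.800 ✓; ∠(BD, DZ) = 83.90° ✗; |DZ| = 29.00 ✓.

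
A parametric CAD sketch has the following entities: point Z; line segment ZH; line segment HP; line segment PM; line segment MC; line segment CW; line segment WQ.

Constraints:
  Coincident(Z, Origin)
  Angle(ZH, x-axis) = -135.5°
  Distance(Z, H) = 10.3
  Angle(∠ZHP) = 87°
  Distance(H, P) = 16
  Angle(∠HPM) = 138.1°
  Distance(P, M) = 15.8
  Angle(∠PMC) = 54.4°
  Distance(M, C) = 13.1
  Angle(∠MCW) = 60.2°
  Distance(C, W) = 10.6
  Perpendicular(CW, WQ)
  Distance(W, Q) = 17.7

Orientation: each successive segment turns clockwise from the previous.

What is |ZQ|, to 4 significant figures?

34.53

Z is at the origin; ZH runs at -135.5° with length 10.3, so H = (-7.346, -7.219). ∠ZHP = 87.0° gives HP at 131.5° from the x-axis; with |HP| = 16.0, P = (-17.95, 4.764). ∠HPM = 138.1° gives PM at 89.60° from the x-axis; with |PM| = 15.8, M = (-17.84, 20.56). ∠PMC = 54.4° gives MC at -36.00° from the x-axis; with |MC| = 13.1, C = (-7.240, 12.86). ∠MCW = 60.2° gives CW at -155.8° from the x-axis; with |CW| = 10.6, W = (-16.91, 8.518). The perpendicularity gives WQ at right angles to CW, so WQ runs at 114.2°; with |WQ| = 17.7, Q = (-24.16, 24.66). Then |ZQ| = |Q − Z| = 34.53.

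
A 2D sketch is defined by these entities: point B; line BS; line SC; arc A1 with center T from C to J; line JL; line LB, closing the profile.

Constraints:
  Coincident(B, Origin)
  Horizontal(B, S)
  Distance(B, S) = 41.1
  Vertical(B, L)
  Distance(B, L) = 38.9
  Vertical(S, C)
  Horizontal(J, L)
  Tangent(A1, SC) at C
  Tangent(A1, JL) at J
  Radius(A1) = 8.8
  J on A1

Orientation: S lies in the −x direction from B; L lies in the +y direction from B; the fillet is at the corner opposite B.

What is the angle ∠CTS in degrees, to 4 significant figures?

73.70°

The virtual corner opposite B is at (-41.10, 38.90). The tangent condition forces TC to be normal to SC and tangency of A1 to JL means the radius TJ is perpendicular to JL, with radius 8.8, so the center T sits 8.8 in from both sides at T = (-32.30, 30.10). That places the tangent points at C = (-41.10, 30.10) on SC and J = (-32.30, 38.90) on JL. Then cos ∠CTS = TC·TS / (|TC||TS|), giving 73.70°.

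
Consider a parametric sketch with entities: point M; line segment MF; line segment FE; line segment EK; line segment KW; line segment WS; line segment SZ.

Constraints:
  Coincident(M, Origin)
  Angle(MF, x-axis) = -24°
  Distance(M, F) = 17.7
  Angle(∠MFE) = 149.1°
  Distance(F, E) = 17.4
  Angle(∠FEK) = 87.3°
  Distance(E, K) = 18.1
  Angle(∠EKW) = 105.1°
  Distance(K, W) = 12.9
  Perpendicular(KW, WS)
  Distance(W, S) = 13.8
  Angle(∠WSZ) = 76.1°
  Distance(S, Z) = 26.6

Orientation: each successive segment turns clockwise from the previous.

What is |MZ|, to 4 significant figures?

42.78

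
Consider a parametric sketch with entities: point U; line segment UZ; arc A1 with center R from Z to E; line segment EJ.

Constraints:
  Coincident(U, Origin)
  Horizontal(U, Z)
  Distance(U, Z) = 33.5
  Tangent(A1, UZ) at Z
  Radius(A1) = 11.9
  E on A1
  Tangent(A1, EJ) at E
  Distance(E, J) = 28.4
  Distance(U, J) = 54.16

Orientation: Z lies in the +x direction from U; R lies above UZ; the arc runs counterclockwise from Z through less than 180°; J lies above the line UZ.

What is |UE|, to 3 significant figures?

47.4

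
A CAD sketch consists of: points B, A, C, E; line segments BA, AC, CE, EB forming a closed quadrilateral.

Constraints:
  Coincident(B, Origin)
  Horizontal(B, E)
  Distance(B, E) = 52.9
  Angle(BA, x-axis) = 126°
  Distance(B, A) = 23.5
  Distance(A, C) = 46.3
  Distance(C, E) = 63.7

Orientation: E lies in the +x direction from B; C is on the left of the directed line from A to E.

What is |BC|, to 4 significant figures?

55.87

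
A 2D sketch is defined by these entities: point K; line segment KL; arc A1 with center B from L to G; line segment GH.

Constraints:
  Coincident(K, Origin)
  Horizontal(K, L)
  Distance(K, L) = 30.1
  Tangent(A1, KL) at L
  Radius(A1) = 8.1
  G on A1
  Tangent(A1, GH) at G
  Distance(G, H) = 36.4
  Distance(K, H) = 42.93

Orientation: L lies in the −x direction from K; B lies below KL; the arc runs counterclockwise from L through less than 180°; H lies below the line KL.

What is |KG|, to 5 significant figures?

38.642

Checks: K.y = 0.00, L.y = 0.00 ✓; |BG| = 8.100 ✓; ∠(BG, GH) = 90.00° ✓; |GH| = 36.40 ✓; |KH| = 42.93 ✓.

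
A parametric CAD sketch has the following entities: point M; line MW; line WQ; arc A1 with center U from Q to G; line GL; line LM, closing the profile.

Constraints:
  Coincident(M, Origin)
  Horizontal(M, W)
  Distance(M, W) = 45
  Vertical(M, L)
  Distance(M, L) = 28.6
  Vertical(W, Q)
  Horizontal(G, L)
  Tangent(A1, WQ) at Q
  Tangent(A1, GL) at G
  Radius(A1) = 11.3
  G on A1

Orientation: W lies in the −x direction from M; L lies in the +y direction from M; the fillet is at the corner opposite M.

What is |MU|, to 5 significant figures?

37.881

M is at the origin; MW is horizontal with |MW| = 45.0 and W on the −x side, so W = (-45.000, 0.0000). M and L share the same x with |ML| = 28.6 and L on the +y side, so L = (0.0000, 28.600). The virtual corner opposite M is at (-45.000, 28.600). A1 meets WQ tangentially, so UQ is at right angles to WQ and the tangent condition forces UG to be normal to GL, with radius 11.3, so the center U sits 11.3 in from both sides at U = (-33.700, 17.300). Then |MU| = |U − M| = 37.881.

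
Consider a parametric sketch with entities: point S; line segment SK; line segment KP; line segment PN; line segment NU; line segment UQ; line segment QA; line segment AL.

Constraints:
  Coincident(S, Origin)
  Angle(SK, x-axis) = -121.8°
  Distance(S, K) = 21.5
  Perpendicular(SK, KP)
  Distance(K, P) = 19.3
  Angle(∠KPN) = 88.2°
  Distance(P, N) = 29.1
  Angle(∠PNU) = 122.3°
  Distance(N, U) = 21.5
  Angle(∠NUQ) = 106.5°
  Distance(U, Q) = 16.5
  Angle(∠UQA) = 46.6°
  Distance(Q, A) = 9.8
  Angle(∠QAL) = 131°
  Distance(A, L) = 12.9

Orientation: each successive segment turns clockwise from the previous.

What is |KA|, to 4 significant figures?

28.23

S is at the origin; SK runs at -121.8° with length 21.5, so K = (-11.33, -18.27). SK is perpendicular to KP, so KP runs at 148.2°; with |KP| = 19.3, P = (-27.73, -8.102). ∠KPN = 88.2° gives PN at 56.40° from the x-axis; with |PN| = 29.1, N = (-11.63, 16.14). ∠PNU = 122.3° gives NU at -1.300° from the x-axis; with |NU| = 21.5, U = (9.866, 15.65). ∠NUQ = 106.5° gives UQ at -74.80° from the x-axis; with |UQ| = 16.5, Q = (14.19, -0.2750). ∠UQA = 46.6° gives QA at 151.8° from the x-axis; with |QA| = 9.8, A = (5.555, 4.356). Then |KA| = |A − K| = 28.23.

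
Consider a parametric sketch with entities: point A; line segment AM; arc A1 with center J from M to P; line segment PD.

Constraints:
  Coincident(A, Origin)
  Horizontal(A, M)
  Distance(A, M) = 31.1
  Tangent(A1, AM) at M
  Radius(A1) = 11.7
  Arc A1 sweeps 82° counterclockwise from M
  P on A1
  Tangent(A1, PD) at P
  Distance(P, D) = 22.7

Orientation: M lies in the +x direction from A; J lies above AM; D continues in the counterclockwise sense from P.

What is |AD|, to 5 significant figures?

56.226

A is at the origin; AM is horizontal with |AM| = 31.1 and M on the +x side, so M = (31.100, 0.0000). A1 meets AM tangentially, so JM is at right angles to AM, so J = M + (0, 11.7) = (31.100, 11.700). On A1, M sits at bearing -90° from J; an 82° counterclockwise sweep puts P at bearing -8°, so P = J + 11.7·(cos -8°, sin -8°) = (42.686, 10.072). Since A1 is tangent to PD there, JP ⟂ PD, so PD runs along (−sin -8°, cos -8°); with |PD| = 22.7, D = (45.845, 32.551). Then |AD| = |D − A| = 56.226.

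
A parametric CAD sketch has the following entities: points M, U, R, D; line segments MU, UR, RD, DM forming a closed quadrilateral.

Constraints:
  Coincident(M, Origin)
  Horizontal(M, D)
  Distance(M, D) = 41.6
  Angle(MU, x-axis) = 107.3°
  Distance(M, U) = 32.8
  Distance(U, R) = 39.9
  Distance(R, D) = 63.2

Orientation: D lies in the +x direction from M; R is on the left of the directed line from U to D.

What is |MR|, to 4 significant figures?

61.98

M is at the origin; MD is horizontal with |MD| = 41.6 and D in +x, so D = (41.6, 0). MU runs at 107.3° with |MU| = 32.8, so U = (-9.754, 31.32). R is determined by |UR| = 39.9 and |RD| = 63.2 together: it lies at the intersection of circle(U, 39.9) and circle(D, 63.2). With |UD| = 60.15, the foot of the radical line on UD is 10.11 from U and the perpendicular offset is √(39.9² − 10.11²) = 38.60. Taking the left-of-UD solution: R = (18.97, 59.01).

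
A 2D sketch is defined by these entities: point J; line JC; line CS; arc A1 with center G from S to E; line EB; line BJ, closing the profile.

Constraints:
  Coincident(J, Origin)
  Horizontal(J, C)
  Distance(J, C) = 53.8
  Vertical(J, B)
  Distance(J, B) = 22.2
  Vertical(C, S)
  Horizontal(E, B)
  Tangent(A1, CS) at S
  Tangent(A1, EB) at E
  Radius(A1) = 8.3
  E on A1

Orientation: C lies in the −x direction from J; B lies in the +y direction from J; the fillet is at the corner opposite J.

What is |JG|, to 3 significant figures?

47.6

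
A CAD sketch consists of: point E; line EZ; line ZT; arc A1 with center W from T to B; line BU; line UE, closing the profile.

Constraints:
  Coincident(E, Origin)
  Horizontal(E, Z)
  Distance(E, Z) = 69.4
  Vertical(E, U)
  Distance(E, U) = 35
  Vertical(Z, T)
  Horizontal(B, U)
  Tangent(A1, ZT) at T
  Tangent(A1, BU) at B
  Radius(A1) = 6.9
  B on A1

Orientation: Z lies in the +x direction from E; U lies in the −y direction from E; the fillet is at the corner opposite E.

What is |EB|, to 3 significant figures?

71.6

E is at the origin; E and Z share the same y with |EZ| = 69.4 and Z on the +x side, so Z = (69.4, 0.00). EU is vertical with |EU| = 35.0 and U on the −y side, so U = (0.00, -35.0). The virtual corner opposite E is at (69.4, -35.0). Since A1 is tangent to ZT there, WT ⟂ ZT and A1 meets BU tangentially, so WB is at right angles to BU, with radius 6.9, so the center W sits 6.9 in from both sides at W = (62.5, -28.1). That places the tangent points at T = (69.4, -28.1) on ZT and B = (62.5, -35.0) on BU. Then |EB| = |B − E| = 71.6.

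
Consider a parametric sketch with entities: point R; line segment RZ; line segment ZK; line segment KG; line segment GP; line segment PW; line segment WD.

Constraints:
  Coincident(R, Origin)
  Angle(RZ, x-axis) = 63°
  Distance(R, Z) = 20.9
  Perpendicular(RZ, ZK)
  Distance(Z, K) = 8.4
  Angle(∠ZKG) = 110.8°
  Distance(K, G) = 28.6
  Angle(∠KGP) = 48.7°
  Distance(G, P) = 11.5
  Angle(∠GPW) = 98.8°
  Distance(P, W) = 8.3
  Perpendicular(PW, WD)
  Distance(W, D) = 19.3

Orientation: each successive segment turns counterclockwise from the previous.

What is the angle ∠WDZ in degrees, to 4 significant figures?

21.40°

∠GPW = 98.8° gives PW at 74.70° from the x-axis; with |PW| = 8.3, W = (-5.567, 9.928). The perpendicularity gives WD at right angles to PW, so WD runs at 164.7°; with |WD| = 19.3, D = (-24.18, 15.02). Then cos ∠WDZ = DW·DZ / (|DW||DZ|), giving 21.40°.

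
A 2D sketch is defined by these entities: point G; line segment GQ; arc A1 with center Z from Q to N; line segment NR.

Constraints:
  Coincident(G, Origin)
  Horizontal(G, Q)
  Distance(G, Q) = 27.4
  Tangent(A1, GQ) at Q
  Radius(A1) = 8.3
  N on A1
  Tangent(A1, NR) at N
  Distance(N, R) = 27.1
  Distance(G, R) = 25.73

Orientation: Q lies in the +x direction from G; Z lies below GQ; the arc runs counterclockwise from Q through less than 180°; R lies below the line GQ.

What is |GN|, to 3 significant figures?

21.0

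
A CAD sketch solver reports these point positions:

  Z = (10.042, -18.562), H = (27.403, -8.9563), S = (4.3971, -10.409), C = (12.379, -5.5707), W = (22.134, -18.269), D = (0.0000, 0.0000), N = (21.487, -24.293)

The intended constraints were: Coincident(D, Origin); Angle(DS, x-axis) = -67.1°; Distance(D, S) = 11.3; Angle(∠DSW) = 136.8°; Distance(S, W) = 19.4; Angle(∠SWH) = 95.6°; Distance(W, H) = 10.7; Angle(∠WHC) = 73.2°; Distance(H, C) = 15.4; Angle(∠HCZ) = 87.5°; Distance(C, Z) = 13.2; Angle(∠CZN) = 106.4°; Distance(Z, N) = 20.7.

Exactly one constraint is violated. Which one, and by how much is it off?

Distance(Z, N) = 20.7 — off by 7.90.

D = (0.00, 0.00) ✓; DS at -67.10° ✓; |DS| = 11.30 ✓; ∠DSW = 136.8° ✓; |SW| = 19.40 ✓; ∠SWH = 95.60° ✓; |WH| = 10.70 ✓; ∠WHC = 73.20° ✓; |HC| = 15.40 ✓; ∠HCZ = 87.50° ✓; |CZ| = 13.20 ✓; ∠CZN = 106.4° ✓; |ZN| = 12.80 ✗.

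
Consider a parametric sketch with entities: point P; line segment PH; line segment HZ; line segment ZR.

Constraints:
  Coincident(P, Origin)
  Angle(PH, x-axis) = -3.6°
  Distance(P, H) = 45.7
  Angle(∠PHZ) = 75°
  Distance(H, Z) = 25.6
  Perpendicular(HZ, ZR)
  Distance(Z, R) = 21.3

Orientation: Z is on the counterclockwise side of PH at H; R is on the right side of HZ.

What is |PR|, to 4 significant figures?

66.88

P is at the origin; PH runs at -3.6° with length 45.7, so H = 45.7·(cos -3.6°, sin -3.6°) = (45.61, -2.870). ∠PHZ = 75.0°, so HZ runs at -3.6° + (180° − 75.0°) = 101.4° from the x-axis; with |HZ| = 25.6, Z = H + 25.6·(cos 101.4°, sin 101.4°) = (40.55, 22.23). HZ ⟂ ZR; with |ZR| = 21.3 on the right of HZ, R = Z + 21.3·(0.9803, 0.1977) = (61.43, 26.44). Then |PR| = |R − P| = 66.88.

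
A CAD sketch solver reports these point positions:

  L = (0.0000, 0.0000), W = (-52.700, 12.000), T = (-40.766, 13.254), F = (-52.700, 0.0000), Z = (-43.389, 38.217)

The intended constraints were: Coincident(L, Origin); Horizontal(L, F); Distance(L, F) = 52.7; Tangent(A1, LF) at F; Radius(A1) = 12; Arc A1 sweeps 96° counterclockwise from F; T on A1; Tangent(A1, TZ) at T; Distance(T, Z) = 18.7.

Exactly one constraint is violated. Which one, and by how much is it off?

Distance(T, Z) = 18.7 — off by 6.40.

L = (0.00, 0.00) ✓; L.y = 0.00, F.y = 0.00 ✓; |LF| = 52.70 ✓; ∠(WF, FL) = 90.00° ✓; |WF| = 12.00 ✓; bearing(W→T) − bearing(W→F) = 96.00° ✓; |WT| = 12.00 ✓; ∠(WT, TZ) = 90.00° ✓; |TZ| = 25.10 ✗.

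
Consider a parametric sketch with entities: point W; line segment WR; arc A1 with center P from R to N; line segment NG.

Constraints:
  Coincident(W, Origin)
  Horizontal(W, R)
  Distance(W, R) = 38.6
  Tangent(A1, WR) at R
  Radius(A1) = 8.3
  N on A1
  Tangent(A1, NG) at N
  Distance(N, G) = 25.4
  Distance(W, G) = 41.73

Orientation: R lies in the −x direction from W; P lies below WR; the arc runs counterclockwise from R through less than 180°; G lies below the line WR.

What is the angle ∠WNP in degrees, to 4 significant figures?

27.18°

W is at the origin; W and R share the same y with |WR| = 38.6 and R on the −x side, so R = (-38.60, 0.000). A1 meets WR tangentially, so PR is at right angles to WR, so P = R + (0, -8.3) = (-38.60, -8.300). Since PN ⟂ NG (tangency), |PG| = √(8.3² + 25.4²) = 26.72 regardless of where N sits on A1. So G lies on both circle(W, 41.73) and circle(P, 26.72); the below-WR intersection is G = (-26.58, -32.17). N is the foot of the tangent from G: N = (-44.49, -14.15).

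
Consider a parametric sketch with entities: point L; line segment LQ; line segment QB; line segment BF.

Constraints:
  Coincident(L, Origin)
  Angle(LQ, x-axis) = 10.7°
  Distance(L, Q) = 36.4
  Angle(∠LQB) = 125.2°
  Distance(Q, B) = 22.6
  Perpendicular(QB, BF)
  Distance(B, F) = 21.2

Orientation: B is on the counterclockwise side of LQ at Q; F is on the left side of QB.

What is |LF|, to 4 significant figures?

44.41

L is at the origin; LQ runs at 10.7° with length 36.4, so Q = 36.4·(cos 10.7°, sin 10.7°) = (35.77, 6.758). ∠LQB = 125.2°, so QB runs at 10.7° + (180° − 125.2°) = 65.50° from the x-axis; with |QB| = 22.6, B = Q + 22.6·(cos 65.50°, sin 65.50°) = (45.14, 27.32). QB ⟂ BF; with |BF| = 21.2 on the left of QB, F = B + 21.2·(-0.9100, 0.4147) = (25.85, 36.11). Then |LF| = |F − L| = 44.41.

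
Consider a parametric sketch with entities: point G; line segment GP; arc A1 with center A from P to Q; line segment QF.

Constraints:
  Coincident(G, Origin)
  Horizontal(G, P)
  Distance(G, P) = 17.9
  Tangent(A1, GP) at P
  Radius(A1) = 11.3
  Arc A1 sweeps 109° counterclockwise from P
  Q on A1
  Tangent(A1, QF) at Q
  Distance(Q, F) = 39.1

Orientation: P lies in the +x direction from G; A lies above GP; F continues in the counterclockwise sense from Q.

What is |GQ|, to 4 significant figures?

32.27

G is at the origin; GP is horizontal with |GP| = 17.9 and P on the +x side, so P = (17.90, 0.000). Since A1 is tangent to GP there, AP ⟂ GP, so A = P + (0, 11.3) = (17.90, 11.30). On A1, P sits at bearing -90° from A; a 109° counterclockwise sweep puts Q at bearing 19°, so Q = A + 11.3·(cos 19°, sin 19°) = (28.58, 14.98). Then |GQ| = |Q − G| = 32.27.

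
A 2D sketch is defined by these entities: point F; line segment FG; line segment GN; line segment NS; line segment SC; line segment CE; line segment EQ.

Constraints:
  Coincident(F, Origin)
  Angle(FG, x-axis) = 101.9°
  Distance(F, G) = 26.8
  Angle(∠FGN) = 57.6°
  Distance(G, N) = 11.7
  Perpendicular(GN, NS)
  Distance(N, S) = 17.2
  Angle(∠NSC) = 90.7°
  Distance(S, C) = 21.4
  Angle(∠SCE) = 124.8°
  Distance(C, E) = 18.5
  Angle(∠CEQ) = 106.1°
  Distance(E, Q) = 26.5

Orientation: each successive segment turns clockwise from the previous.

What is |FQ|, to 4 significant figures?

44.91

F is at the origin; FG runs at 101.9° with length 26.8, so G = (-5.526, 26.22). ∠FGN = 57.6° gives GN at -20.50° from the x-axis; with |GN| = 11.7, N = (5.433, 22.13). GN ⟂ NS, so NS runs at -110.5°; with |NS| = 17.2, S = (-0.5908, 6.016). ∠NSC = 90.7° gives SC at 160.2° from the x-axis; with |SC| = 21.4, C = (-20.73, 13.26). ∠SCE = 124.8° gives CE at 105.0° from the x-axis; with |CE| = 18.5, E = (-25.51, 31.13). ∠CEQ = 106.1° gives EQ at 31.10° from the x-axis; with |EQ| = 26.5, Q = (-2.823, 44.82). Then |FQ| = |Q − F| = 44.91.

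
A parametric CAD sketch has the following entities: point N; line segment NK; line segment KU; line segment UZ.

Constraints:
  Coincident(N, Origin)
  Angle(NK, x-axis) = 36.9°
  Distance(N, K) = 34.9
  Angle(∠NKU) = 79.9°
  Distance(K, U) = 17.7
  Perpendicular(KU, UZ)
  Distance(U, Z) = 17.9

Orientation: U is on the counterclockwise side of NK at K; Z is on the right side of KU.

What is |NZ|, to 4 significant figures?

53.53

N is at the origin; NK runs at 36.9° with length 34.9, so K = 34.9·(cos 36.9°, sin 36.9°) = (27.91, 20.95). ∠NKU = 79.9°, so KU runs at 36.9° + (180° − 79.9°) = 137.0° from the x-axis; with |KU| = 17.7, U = K + 17.7·(cos 137.0°, sin 137.0°) = (14.96, 33.03). The perpendicularity gives UZ at right angles to KU; with |UZ| = 17.9 on the right of KU, Z = U + 17.9·(0.6820, 0.7314) = (27.17, 46.12). Then |NZ| = |Z − N| = 53.53.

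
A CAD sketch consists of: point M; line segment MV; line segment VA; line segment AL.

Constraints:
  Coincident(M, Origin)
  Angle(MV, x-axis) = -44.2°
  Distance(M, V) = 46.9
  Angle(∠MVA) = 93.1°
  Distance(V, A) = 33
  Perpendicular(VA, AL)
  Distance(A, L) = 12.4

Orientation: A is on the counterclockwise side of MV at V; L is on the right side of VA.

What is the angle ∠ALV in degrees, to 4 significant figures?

69.41°

∠MVA = 93.1°, so VA runs at -44.2° + (180° − 93.1°) = 42.70° from the x-axis; with |VA| = 33.0, A = V + 33.0·(cos 42.70°, sin 42.70°) = (57.88, -10.32). VA ⟂ AL; with |AL| = 12.4 on the right of VA, L = A + 12.4·(0.6782, -0.7349) = (66.28, -19.43). Then cos ∠ALV = LA·LV / (|LA||LV|), giving 69.41°.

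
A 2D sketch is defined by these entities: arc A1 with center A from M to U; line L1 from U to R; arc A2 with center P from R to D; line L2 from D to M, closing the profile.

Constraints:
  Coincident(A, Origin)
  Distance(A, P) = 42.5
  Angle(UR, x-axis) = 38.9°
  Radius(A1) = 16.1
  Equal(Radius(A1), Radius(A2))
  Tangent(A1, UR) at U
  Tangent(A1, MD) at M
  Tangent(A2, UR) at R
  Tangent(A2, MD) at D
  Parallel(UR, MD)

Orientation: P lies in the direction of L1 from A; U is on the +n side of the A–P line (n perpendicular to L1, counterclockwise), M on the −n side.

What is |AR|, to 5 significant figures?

45.447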